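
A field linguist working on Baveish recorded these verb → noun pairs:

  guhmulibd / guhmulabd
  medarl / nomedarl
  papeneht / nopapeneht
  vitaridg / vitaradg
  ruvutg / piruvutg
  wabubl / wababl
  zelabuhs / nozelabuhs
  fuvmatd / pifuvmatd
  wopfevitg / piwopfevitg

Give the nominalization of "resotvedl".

resotvadl

fuvmatd and guhmulibd both end in -d yet inflect differently (pifuvmatd, guhmulabd), so the final letter is not what conditions the rule; the second-to-last letter is.
"resotvedl" has second-to-last letter 'd'. The one such stem in the data (vitaridg → vitaradg) changes the last vowel to 'a' (as do guhmulibd, wabubl), so the same rule applies.
So resotvedl → resotvadl.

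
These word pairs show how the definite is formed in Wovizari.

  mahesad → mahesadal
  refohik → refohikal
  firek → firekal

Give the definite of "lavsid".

lavsidal

Every pair shown (mahesad → mahesadal, refohik → refohikal, firek → firekal) follows the same rule: add -al.
So lavsid → lavsidal.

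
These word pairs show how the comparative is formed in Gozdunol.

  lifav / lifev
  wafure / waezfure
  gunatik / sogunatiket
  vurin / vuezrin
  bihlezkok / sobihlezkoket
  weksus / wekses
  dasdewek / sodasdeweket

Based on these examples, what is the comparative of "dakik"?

sodakiket

"dakik" ends in -k. The stems ending in -k (bihlezkok → sobihlezkoket, dasdewek → sodasdeweket, gunatik → sogunatiket) add so- … -et around the stem.
So dakik → sodakiket.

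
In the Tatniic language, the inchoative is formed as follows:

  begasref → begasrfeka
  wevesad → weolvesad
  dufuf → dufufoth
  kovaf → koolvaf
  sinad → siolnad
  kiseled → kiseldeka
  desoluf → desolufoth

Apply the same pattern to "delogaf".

kovaf and desoluf both end in -f yet inflect differently (koolvaf, desolufoth), so the final letter is not what conditions the rule; the last vowel is.
"delogaf" has last vowel 'a'. The stems whose last vowel is 'a' (sinad → siolnad, kovaf → koolvaf, wevesad → weolvesad) insert -ol- after the first vowel.
The other patterns: stems whose last vowel is 'u' add -oth; stems whose last vowel is 'e' delete the last vowel and add -eka.
So delogaf → deollogaf.

deollogaf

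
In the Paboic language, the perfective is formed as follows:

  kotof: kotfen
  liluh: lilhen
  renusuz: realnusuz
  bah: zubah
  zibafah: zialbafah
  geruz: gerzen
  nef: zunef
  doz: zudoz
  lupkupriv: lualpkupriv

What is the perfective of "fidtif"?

fidtfen

doz and geruz both end in -z yet inflect differently (zudoz, gerzen), so the final letter is not what conditions the rule; the number of vowels is.
"fidtif" has 2 vowels. The stems with 2 vowels (geruz → gerzen, kotof → kotfen, liluh → lilhen) delete the last vowel and add -en.
The other patterns: stems with 1 vowel add the prefix zu-; stems with 3 vowels insert -al- after the first vowel.
So fidtif → fidtfen.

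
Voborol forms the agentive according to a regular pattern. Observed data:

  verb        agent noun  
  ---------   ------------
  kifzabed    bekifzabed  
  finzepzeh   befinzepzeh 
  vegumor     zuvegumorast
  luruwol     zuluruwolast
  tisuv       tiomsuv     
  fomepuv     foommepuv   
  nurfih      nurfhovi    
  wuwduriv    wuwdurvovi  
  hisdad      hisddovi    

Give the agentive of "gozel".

finzepzeh and nurfih both end in -h yet inflect differently (befinzepzeh, nurfhovi), so the final letter is not what conditions the rule; the last vowel is.
"gozel" has last vowel 'e'. The stems whose last vowel is 'e' (kifzabed → bekifzabed, finzepzeh → befinzepzeh) add the prefix be-.
The other patterns: stems whose last vowel is 'o' add zu- … -ast around the stem; stems whose last vowel is 'u' insert -om- after the first vowel; stems whose last vowel is 'a' or 'i' delete the last vowel and add -ovi.
So gozel → begozel.

begozel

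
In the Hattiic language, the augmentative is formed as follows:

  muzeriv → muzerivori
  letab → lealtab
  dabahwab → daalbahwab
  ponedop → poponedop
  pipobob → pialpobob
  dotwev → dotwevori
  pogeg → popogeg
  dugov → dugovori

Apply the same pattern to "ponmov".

"ponmov" ends in -v. The stems ending in -v (muzeriv → muzerivori, dugov → dugovori, dotwev → dotwevori) add -ori.
So ponmov → ponmovori.

ponmovori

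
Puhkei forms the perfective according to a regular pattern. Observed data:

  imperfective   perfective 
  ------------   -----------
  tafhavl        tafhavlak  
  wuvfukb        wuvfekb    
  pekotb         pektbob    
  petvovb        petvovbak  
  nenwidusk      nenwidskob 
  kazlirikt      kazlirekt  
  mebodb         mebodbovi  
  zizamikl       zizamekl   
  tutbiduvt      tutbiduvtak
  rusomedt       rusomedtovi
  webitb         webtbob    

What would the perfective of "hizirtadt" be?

hizirtadtovi

petvovb and mebodb both end in -b yet inflect differently (petvovbak, mebodbovi), so the final letter is not what conditions the rule; the second-to-last letter is.
"hizirtadt" has second-to-last letter 'd'. The stems whose second-to-last letter is 'd' (mebodb → mebodbovi, rusomedt → rusomedtovi) add -ovi.
So hizirtadt → hizirtadtovi.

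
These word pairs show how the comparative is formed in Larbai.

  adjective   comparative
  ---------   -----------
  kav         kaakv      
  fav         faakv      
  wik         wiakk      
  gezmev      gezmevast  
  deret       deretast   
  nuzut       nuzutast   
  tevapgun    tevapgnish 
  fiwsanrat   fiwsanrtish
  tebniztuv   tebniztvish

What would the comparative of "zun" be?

kav and gezmev both end in -v yet inflect differently (kaakv, gezmevast), so the final letter is not what conditions the rule; the number of vowels is.
"zun" has 1 vowel. The stems with 1 vowel (kav → kaakv, fav → faakv, wik → wiakk) insert -ak- after the first vowel.
So zun → zuakn.

zuakn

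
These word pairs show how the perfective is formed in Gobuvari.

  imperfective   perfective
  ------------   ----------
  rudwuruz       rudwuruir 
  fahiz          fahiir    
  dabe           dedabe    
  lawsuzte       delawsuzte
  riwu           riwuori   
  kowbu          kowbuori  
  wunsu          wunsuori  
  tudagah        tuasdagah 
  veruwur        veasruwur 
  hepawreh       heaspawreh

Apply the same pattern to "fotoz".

rudwuruz and riwu both have last vowel 'u' yet inflect differently (rudwuruir, riwuori), so the last vowel is not what conditions the rule; the final letter is.
"fotoz" ends in -z. The stems ending in -z (rudwuruz → rudwuruir, fahiz → fahiir) drop the final letter and add -ir.
The other patterns: stems ending in -e add the prefix de-; stems ending in -u add -ori; stems ending in -h or -r insert -as- after the first vowel.
So fotoz → fotoir.

fotoir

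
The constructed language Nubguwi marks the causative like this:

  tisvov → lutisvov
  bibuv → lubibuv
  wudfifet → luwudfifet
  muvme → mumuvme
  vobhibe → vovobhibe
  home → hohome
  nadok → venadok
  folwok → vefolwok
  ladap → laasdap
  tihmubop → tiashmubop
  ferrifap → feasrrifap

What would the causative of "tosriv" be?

lutosriv

"tosriv" ends in -v. The stems ending in -v (tisvov → lutisvov, bibuv → lubibuv) add the prefix lu-.
So tosriv → lutosriv.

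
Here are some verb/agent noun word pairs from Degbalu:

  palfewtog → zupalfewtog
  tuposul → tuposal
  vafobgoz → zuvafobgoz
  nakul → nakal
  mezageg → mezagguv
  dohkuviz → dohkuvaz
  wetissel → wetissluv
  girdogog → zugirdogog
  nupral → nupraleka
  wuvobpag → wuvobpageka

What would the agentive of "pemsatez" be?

"pemsatez" has last vowel 'e'. The stems whose last vowel is 'e' (mezageg → mezagguv, wetissel → wetissluv) delete the last vowel and add -uv.
The other patterns: stems whose last vowel is 'i' or 'u' change the last vowel to 'a'; stems whose last vowel is 'o' add the prefix zu-; stems whose last vowel is 'a' add -eka.
So pemsatez → pemsatzuv.

pemsatzuv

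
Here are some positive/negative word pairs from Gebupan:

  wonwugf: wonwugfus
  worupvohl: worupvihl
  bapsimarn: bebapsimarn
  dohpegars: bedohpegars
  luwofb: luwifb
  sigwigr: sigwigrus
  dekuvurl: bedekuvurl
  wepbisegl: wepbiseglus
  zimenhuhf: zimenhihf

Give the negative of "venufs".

venifs

wepbisegl and dekuvurl both end in -l yet inflect differently (wepbiseglus, bedekuvurl), so the final letter is not what conditions the rule; the second-to-last letter is.
"venufs" has second-to-last letter 'f'. The one such stem in the data (luwofb → luwifb) changes the last vowel to 'i' (as do zimenhuhf, worupvohl), so the same rule applies.
The other patterns: stems whose second-to-last letter is 'g' add -us; stems whose second-to-last letter is 'r' add the prefix be-.
So venufs → venifs.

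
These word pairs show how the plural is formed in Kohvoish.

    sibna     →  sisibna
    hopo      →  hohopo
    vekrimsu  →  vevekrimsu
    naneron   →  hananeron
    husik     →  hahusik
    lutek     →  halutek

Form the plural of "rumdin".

harumdin

hopo and naneron both have last vowel 'o' yet inflect differently (hohopo, hananeron), so the last vowel is not what conditions the rule; whether the stem ends in a vowel or a consonant is.
"rumdin" ends in a consonant. The stems ending in a consonant (naneron → hananeron, husik → hahusik, lutek → halutek) add the prefix ha-.
The other pattern: stems ending in a vowel repeat the first consonant+vowel as a prefix.
So rumdin → harumdin.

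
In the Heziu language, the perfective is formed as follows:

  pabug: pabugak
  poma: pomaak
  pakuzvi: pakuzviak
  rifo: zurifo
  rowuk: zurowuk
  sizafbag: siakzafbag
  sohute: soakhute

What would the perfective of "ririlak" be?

zuririlak

"ririlak" begins with r-. The stems beginning with r- (rowuk → zurowuk, rifo → zurifo) add the prefix zu-.
The other patterns: stems beginning with p- add -ak; stems beginning with s- insert -ak- after the first vowel.
So ririlak → zuririlak.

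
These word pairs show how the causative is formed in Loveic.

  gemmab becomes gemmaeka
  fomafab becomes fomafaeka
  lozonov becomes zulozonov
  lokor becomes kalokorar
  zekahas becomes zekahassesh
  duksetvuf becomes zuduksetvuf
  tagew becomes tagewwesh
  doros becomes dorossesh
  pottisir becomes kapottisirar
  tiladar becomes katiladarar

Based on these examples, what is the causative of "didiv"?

lokor and doros both have last vowel 'o' yet inflect differently (kalokorar, dorossesh), so the last vowel is not what conditions the rule; the final letter is.
"didiv" ends in -v. The one such stem in the data (lozonov → zulozonov) adds the prefix zu-, so the same rule applies.
The other patterns: stems ending in -r add ka- … -ar around the stem; stems ending in -s or -w double the final consonant and add -esh; stems ending in -b drop the final letter and add -eka.
So didiv → zudidiv.

zudidiv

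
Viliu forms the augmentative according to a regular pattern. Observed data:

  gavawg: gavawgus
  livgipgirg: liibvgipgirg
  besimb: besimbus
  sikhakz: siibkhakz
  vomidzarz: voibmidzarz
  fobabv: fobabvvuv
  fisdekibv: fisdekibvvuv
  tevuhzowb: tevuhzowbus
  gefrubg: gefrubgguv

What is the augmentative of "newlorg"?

neibwlorg

gefrubg and livgipgirg both end in -g yet inflect differently (gefrubgguv, liibvgipgirg), so the final letter is not what conditions the rule; the second-to-last letter is.
"newlorg" has second-to-last letter 'r'. The stems whose second-to-last letter is 'r' (vomidzarz → voibmidzarz, livgipgirg → liibvgipgirg) insert -ib- after the first vowel.
The other patterns: stems whose second-to-last letter is 'b' double the final consonant and add -uv; stems whose second-to-last letter is 'm' or 'w' add -us.
So newlorg → neibwlorg.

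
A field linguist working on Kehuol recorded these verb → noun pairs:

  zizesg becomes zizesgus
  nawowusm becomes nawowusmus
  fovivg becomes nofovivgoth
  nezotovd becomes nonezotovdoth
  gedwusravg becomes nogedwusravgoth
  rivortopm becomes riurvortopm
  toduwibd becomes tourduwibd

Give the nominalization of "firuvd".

nofiruvdoth

zizesg and fovivg both end in -g yet inflect differently (zizesgus, nofovivgoth), so the final letter is not what conditions the rule; the second-to-last letter is.
"firuvd" has second-to-last letter 'v'. The stems whose second-to-last letter is 'v' (fovivg → nofovivgoth, nezotovd → nonezotovdoth, gedwusravg → nogedwusravgoth) add no- … -oth around the stem.
The other patterns: stems whose second-to-last letter is 's' add -us; stems whose second-to-last letter is 'b' or 'p' insert -ur- after the first vowel.
So firuvd → nofiruvdoth.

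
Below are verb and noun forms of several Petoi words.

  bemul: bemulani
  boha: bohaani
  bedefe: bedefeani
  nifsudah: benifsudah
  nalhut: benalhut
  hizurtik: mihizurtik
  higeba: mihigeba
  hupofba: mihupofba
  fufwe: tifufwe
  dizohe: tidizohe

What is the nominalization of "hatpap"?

mihatpap

boha and higeba both end in -a yet inflect differently (bohaani, mihigeba), so the final letter is not what conditions the rule; the first letter is.
"hatpap" begins with h-. The stems beginning with h- (hizurtik → mihizurtik, higeba → mihigeba, hupofba → mihupofba) add the prefix mi-.
The other patterns: stems beginning with b- add -ani; stems beginning with n- add the prefix be-; stems beginning with d- or f- add the prefix ti-.
So hatpap → mihatpap.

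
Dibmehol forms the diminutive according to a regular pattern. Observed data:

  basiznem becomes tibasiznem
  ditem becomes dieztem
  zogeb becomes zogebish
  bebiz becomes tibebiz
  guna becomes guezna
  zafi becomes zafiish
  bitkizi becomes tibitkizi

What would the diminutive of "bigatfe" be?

tibigatfe

bitkizi and zafi both end in -i yet inflect differently (tibitkizi, zafiish), so the final letter is not what conditions the rule; the first letter is.
"bigatfe" begins with b-. The stems beginning with b- (bebiz → tibebiz, basiznem → tibasiznem, bitkizi → tibitkizi) add the prefix ti-.
So bigatfe → tibigatfe.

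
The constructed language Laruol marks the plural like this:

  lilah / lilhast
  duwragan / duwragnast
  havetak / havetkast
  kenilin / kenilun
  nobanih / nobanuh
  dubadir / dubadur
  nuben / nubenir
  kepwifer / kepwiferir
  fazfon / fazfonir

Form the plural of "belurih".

beluruh

duwragan and kenilin both end in -n yet inflect differently (duwragnast, kenilun), so the final letter is not what conditions the rule; the last vowel is.
"belurih" has last vowel 'i'. The stems whose last vowel is 'i' (kenilin → kenilun, nobanih → nobanuh, dubadir → dubadur) change the last vowel to 'u'.
So belurih → beluruh.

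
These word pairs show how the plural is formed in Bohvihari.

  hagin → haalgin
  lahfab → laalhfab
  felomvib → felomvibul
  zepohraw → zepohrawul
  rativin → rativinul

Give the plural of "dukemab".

dukemabul

lahfab and felomvib both end in -b yet inflect differently (laalhfab, felomvibul), so the final letter is not what conditions the rule; the number of vowels is.
"dukemab" has 3 vowels. The stems with 3 vowels (felomvib → felomvibul, zepohraw → zepohrawul, rativin → rativinul) add -ul.
The other pattern: stems with 2 vowels insert -al- after the first vowel.
So dukemab → dukemabul.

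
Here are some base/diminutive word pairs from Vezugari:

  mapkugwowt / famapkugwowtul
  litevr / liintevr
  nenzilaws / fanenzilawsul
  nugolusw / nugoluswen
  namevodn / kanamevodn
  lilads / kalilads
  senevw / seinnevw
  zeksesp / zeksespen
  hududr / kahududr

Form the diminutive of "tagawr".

"tagawr" has second-to-last letter 'w'. The stems whose second-to-last letter is 'w' (mapkugwowt → famapkugwowtul, nenzilaws → fanenzilawsul) add fa- … -ul around the stem.
So tagawr → fatagawrul.

fatagawrul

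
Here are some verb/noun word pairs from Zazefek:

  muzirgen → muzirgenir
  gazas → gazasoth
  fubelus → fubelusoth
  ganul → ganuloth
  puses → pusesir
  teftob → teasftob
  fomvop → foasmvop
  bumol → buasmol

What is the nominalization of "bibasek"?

bibasekir

"bibasek" has last vowel 'e'. The stems whose last vowel is 'e' (muzirgen → muzirgenir, puses → pusesir) add -ir.
The other patterns: stems whose last vowel is 'o' insert -as- after the first vowel; stems whose last vowel is 'a' or 'u' add -oth.
So bibasek → bibasekir.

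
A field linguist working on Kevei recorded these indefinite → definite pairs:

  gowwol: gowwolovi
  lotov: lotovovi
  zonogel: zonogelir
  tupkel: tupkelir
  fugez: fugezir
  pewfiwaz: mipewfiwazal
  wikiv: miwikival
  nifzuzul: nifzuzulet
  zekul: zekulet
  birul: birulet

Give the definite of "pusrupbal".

mipusrupbalal

"pusrupbal" has last vowel 'a'. The one such stem in the data (pewfiwaz → mipewfiwazal) adds mi- … -al around the stem, so the same rule applies.
So pusrupbal → mipusrupbalal.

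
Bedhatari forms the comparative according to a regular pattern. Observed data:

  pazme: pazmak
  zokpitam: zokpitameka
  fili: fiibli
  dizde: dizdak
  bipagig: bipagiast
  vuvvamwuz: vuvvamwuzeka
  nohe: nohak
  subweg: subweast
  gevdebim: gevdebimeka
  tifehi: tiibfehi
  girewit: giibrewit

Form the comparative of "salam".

salameka

"salam" ends in -m. The stems ending in -m (zokpitam → zokpitameka, gevdebim → gevdebimeka) add -eka.
So salam → salameka.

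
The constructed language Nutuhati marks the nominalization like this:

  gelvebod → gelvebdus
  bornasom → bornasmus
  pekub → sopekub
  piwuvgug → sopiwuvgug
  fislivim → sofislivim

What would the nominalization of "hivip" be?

sohivip

"hivip" has last vowel 'i'. The one such stem in the data (fislivim → sofislivim) adds the prefix so-, so the same rule applies.
The other pattern: stems whose last vowel is 'o' delete the last vowel and add -us.
So hivip → sohivip.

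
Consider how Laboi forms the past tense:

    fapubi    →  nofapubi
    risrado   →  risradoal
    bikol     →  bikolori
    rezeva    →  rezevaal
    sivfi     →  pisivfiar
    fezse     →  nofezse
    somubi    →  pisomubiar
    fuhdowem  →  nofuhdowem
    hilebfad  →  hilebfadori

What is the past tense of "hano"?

hanoori

fapubi and somubi both end in -i yet inflect differently (nofapubi, pisomubiar), so the final letter is not what conditions the rule; the first letter is.
"hano" begins with h-. The one such stem in the data (hilebfad → hilebfadori) adds -ori, so the same rule applies.
The other patterns: stems beginning with f- add the prefix no-; stems beginning with s- add pi- … -ar around the stem; stems beginning with r- add -al.
So hano → hanoori.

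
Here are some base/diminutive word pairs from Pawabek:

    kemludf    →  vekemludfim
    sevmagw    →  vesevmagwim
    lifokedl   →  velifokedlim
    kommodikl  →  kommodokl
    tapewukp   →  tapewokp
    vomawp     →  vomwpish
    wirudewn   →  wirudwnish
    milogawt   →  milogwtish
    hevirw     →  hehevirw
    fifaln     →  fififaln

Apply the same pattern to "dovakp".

"dovakp" has second-to-last letter 'k'. The stems whose second-to-last letter is 'k' (kommodikl → kommodokl, tapewukp → tapewokp) change the last vowel to 'o'.
The other patterns: stems whose second-to-last letter is 'd' or 'g' add ve- … -im around the stem; stems whose second-to-last letter is 'w' delete the last vowel and add -ish; stems whose second-to-last letter is 'l' or 'r' repeat the first consonant+vowel as a prefix.
So dovakp → dovokp.

dovokp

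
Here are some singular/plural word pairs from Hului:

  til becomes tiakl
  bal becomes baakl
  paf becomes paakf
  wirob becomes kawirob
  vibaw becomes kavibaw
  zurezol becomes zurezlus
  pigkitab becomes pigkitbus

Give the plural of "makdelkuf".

til and zurezol both end in -l yet inflect differently (tiakl, zurezlus), so the final letter is not what conditions the rule; the number of vowels is.
"makdelkuf" has 3 vowels. The stems with 3 vowels (zurezol → zurezlus, pigkitab → pigkitbus) delete the last vowel and add -us.
So makdelkuf → makdelkfus.

makdelkfus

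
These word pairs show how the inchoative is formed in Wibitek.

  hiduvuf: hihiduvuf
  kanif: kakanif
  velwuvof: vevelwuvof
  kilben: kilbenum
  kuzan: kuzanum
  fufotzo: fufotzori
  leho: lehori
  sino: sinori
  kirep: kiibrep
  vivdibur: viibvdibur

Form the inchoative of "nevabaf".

nenevabaf

velwuvof and fufotzo both have last vowel 'o' yet inflect differently (vevelwuvof, fufotzori), so the last vowel is not what conditions the rule; the final letter is.
"nevabaf" ends in -f. The stems ending in -f (hiduvuf → hihiduvuf, kanif → kakanif, velwuvof → vevelwuvof) repeat the first consonant+vowel as a prefix.
The other patterns: stems ending in -n add -um; stems ending in -o drop the final letter and add -ori; stems ending in -p or -r insert -ib- after the first vowel.
So nevabaf → nenevabaf.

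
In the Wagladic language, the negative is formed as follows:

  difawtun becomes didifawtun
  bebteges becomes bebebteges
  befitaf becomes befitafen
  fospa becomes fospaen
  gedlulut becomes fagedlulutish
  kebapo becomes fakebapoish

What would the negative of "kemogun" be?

kekemogun

difawtun and gedlulut both have last vowel 'u' yet inflect differently (didifawtun, fagedlulutish), so the last vowel is not what conditions the rule; the final letter is.
"kemogun" ends in -n. The one such stem in the data (difawtun → didifawtun) repeats the first consonant+vowel as a prefix (as does bebteges), so the same rule applies.
The other patterns: stems ending in -a or -f add -en; stems ending in -o or -t add fa- … -ish around the stem.
So kemogun → kekemogun.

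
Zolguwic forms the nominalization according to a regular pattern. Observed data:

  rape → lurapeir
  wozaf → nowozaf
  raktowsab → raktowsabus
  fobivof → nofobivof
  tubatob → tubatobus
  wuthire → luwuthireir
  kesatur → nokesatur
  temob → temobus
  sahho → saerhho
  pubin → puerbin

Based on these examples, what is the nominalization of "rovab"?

tubatob and sahho both have last vowel 'o' yet inflect differently (tubatobus, saerhho), so the last vowel is not what conditions the rule; the final letter is.
"rovab" ends in -b. The stems ending in -b (tubatob → tubatobus, raktowsab → raktowsabus, temob → temobus) add -us.
The other patterns: stems ending in -n or -o insert -er- after the first vowel; stems ending in -e add lu- … -ir around the stem; stems ending in -f or -r add the prefix no-.
So rovab → rovabus.

rovabus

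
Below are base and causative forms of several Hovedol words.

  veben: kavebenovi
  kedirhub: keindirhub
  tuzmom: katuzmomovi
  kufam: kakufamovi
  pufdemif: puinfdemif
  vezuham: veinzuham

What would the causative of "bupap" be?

vezuham and kufam both end in -m yet inflect differently (veinzuham, kakufamovi), so the final letter is not what conditions the rule; the number of vowels is.
"bupap" has 2 vowels. The stems with 2 vowels (kufam → kakufamovi, veben → kavebenovi, tuzmom → katuzmomovi) add ka- … -ovi around the stem.
So bupap → kabupapovi.

kabupapovi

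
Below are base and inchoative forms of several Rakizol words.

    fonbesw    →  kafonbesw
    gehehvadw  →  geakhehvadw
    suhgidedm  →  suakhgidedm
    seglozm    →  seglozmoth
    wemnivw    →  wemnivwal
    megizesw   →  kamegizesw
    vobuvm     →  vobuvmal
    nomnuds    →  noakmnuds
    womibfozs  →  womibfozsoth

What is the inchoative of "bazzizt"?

"bazzizt" has second-to-last letter 'z'. The stems whose second-to-last letter is 'z' (womibfozs → womibfozsoth, seglozm → seglozmoth) add -oth.
The other patterns: stems whose second-to-last letter is 'd' insert -ak- after the first vowel; stems whose second-to-last letter is 'v' add -al; stems whose second-to-last letter is 's' add the prefix ka-.
So bazzizt → bazziztoth.

bazziztoth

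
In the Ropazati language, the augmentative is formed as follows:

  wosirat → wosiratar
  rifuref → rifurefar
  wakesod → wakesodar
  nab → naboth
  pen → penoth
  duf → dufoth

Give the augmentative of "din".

dinoth

rifuref and duf both end in -f yet inflect differently (rifurefar, dufoth), so the final letter is not what conditions the rule; the number of vowels is.
"din" has 1 vowel. The stems with 1 vowel (nab → naboth, pen → penoth, duf → dufoth) add -oth.
So din → dinoth.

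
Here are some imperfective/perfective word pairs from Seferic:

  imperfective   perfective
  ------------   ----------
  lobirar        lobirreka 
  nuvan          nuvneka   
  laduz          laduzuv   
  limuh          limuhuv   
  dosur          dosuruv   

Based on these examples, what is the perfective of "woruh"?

woruhuv

lobirar and dosur both end in -r yet inflect differently (lobirreka, dosuruv), so the final letter is not what conditions the rule; the last vowel is.
"woruh" has last vowel 'u'. The stems whose last vowel is 'u' (laduz → laduzuv, limuh → limuhuv, dosur → dosuruv) add -uv.
The other pattern: stems whose last vowel is 'a' delete the last vowel and add -eka.
So woruh → woruhuv.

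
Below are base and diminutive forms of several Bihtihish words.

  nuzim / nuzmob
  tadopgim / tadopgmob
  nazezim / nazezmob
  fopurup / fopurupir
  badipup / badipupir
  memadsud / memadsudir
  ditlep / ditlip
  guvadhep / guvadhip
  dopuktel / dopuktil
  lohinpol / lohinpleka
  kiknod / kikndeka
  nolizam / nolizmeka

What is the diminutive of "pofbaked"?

pofbakid

fopurup and ditlep both end in -p yet inflect differently (fopurupir, ditlip), so the final letter is not what conditions the rule; the last vowel is.
"pofbaked" has last vowel 'e'. The stems whose last vowel is 'e' (ditlep → ditlip, guvadhep → guvadhip, dopuktel → dopuktil) change the last vowel to 'i'.
The other patterns: stems whose last vowel is 'i' delete the last vowel and add -ob; stems whose last vowel is 'u' add -ir; stems whose last vowel is 'a' or 'o' delete the last vowel and add -eka.
So pofbaked → pofbakid.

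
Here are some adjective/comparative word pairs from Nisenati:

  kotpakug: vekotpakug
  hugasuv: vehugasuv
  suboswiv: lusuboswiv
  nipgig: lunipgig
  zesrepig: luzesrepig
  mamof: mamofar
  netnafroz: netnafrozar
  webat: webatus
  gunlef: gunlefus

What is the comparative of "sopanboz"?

sopanbozar

hugasuv and suboswiv both end in -v yet inflect differently (vehugasuv, lusuboswiv), so the final letter is not what conditions the rule; the last vowel is.
"sopanboz" has last vowel 'o'. The stems whose last vowel is 'o' (mamof → mamofar, netnafroz → netnafrozar) add -ar.
So sopanboz → sopanbozar.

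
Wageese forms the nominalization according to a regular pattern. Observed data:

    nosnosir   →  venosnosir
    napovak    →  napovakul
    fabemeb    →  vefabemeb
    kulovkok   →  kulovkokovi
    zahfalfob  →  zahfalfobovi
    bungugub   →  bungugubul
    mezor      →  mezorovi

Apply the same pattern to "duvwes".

veduvwes

nosnosir and mezor both end in -r yet inflect differently (venosnosir, mezorovi), so the final letter is not what conditions the rule; the last vowel is.
"duvwes" has last vowel 'e'. The one such stem in the data (fabemeb → vefabemeb) adds the prefix ve-, so the same rule applies.
So duvwes → veduvwes.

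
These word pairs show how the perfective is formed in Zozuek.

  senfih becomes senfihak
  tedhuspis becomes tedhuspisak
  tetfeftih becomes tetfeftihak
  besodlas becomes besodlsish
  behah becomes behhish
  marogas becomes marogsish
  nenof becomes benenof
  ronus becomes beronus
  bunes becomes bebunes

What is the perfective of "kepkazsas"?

kepkazssish

tedhuspis and besodlas both end in -s yet inflect differently (tedhuspisak, besodlsish), so the final letter is not what conditions the rule; the last vowel is.
"kepkazsas" has last vowel 'a'. The stems whose last vowel is 'a' (besodlas → besodlsish, behah → behhish, marogas → marogsish) delete the last vowel and add -ish.
The other patterns: stems whose last vowel is 'i' add -ak; stems whose last vowel is 'e', 'o' or 'u' add the prefix be-.
So kepkazsas → kepkazssish.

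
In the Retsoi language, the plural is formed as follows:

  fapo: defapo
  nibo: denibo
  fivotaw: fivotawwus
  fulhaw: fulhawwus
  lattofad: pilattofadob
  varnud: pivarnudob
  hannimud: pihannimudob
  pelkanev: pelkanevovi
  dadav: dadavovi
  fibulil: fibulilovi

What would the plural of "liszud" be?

piliszudob

"liszud" ends in -d. The stems ending in -d (lattofad → pilattofadob, varnud → pivarnudob, hannimud → pihannimudob) add pi- … -ob around the stem.
So liszud → piliszudob.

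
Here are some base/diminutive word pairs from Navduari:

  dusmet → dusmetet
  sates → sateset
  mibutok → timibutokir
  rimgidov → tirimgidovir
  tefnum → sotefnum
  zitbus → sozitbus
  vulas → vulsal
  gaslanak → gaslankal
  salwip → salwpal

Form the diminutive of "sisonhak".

sates and zitbus both end in -s yet inflect differently (sateset, sozitbus), so the final letter is not what conditions the rule; the last vowel is.
"sisonhak" has last vowel 'a'. The stems whose last vowel is 'a' (vulas → vulsal, gaslanak → gaslankal) delete the last vowel and add -al.
The other patterns: stems whose last vowel is 'e' add -et; stems whose last vowel is 'o' add ti- … -ir around the stem; stems whose last vowel is 'u' add the prefix so-.
So sisonhak → sisonhkal.

sisonhkal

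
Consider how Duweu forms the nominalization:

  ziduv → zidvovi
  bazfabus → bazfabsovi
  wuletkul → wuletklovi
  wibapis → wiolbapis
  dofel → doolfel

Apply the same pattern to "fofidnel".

bazfabus and wibapis both end in -s yet inflect differently (bazfabsovi, wiolbapis), so the final letter is not what conditions the rule; the last vowel is.
"fofidnel" has last vowel 'e'. The one such stem in the data (dofel → doolfel) inserts -ol- after the first vowel (as does wibapis), so the same rule applies.
So fofidnel → foolfidnel.

foolfidnel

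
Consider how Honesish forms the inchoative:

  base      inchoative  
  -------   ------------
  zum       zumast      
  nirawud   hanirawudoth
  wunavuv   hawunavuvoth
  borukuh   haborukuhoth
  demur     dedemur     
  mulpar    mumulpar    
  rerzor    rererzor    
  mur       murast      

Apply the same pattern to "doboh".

dodoboh

mur and demur both end in -r yet inflect differently (murast, dedemur), so the final letter is not what conditions the rule; the number of vowels is.
"doboh" has 2 vowels. The stems with 2 vowels (demur → dedemur, rerzor → rererzor, mulpar → mumulpar) repeat the first consonant+vowel as a prefix.
So doboh → dodoboh.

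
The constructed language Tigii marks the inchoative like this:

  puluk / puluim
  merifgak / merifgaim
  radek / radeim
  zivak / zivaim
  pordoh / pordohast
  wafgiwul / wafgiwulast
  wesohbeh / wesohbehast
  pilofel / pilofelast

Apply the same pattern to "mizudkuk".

puluk and wafgiwul both have last vowel 'u' yet inflect differently (puluim, wafgiwulast), so the last vowel is not what conditions the rule; the final letter is.
"mizudkuk" ends in -k. The stems ending in -k (puluk → puluim, merifgak → merifgaim, radek → radeim) drop the final letter and add -im.
The other pattern: stems ending in -h or -l add -ast.
So mizudkuk → mizudkuim.

mizudkuim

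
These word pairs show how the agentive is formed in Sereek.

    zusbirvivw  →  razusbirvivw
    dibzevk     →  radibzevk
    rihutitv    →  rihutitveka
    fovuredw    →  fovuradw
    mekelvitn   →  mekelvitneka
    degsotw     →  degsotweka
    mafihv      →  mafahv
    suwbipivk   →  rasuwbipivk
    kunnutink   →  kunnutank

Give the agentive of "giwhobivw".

degsotw and zusbirvivw both end in -w yet inflect differently (degsotweka, razusbirvivw), so the final letter is not what conditions the rule; the second-to-last letter is.
"giwhobivw" has second-to-last letter 'v'. The stems whose second-to-last letter is 'v' (dibzevk → radibzevk, zusbirvivw → razusbirvivw, suwbipivk → rasuwbipivk) add the prefix ra-.
The other patterns: stems whose second-to-last letter is 't' add -eka; stems whose second-to-last letter is 'd', 'h' or 'n' change the last vowel to 'a'.
So giwhobivw → ragiwhobivw.

ragiwhobivw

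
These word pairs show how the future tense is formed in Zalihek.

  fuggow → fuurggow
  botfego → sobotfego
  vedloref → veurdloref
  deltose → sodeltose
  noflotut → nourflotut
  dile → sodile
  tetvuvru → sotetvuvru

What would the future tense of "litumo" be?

fuggow and botfego both have last vowel 'o' yet inflect differently (fuurggow, sobotfego), so the last vowel is not what conditions the rule; whether the stem ends in a vowel or a consonant is.
"litumo" ends in a vowel. The stems ending in a vowel (botfego → sobotfego, dile → sodile, tetvuvru → sotetvuvru) add the prefix so-.
The other pattern: stems ending in a consonant insert -ur- after the first vowel.
So litumo → solitumo.

solitumo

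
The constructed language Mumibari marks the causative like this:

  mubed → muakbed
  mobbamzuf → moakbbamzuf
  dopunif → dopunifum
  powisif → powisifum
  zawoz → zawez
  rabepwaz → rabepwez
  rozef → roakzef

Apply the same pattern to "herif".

"herif" has last vowel 'i'. The stems whose last vowel is 'i' (dopunif → dopunifum, powisif → powisifum) add -um.
So herif → herifum.

herifum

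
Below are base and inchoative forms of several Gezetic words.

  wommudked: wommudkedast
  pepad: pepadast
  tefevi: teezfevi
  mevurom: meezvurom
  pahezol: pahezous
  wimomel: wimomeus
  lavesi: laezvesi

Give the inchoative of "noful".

wommudked and wimomel both have last vowel 'e' yet inflect differently (wommudkedast, wimomeus), so the last vowel is not what conditions the rule; the final letter is.
"noful" ends in -l. The stems ending in -l (wimomel → wimomeus, pahezol → pahezous) drop the final letter and add -us.
The other patterns: stems ending in -d add -ast; stems ending in -i or -m insert -ez- after the first vowel.
So noful → nofuus.

nofuus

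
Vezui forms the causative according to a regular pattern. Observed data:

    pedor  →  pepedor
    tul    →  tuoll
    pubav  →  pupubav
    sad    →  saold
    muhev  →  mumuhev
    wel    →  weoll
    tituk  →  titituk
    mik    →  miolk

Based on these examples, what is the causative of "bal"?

mik and tituk both end in -k yet inflect differently (miolk, titituk), so the final letter is not what conditions the rule; the number of vowels is.
"bal" has 1 vowel. The stems with 1 vowel (mik → miolk, sad → saold, tul → tuoll) insert -ol- after the first vowel.
The other pattern: stems with 2 vowels repeat the first consonant+vowel as a prefix.
So bal → baoll.

baoll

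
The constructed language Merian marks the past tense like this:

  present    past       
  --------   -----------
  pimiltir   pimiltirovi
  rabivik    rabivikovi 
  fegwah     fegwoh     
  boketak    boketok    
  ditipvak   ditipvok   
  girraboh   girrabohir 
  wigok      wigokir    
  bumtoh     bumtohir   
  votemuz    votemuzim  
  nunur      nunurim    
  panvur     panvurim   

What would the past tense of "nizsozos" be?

nizsozosir

rabivik and boketak both end in -k yet inflect differently (rabivikovi, boketok), so the final letter is not what conditions the rule; the last vowel is.
"nizsozos" has last vowel 'o'. The stems whose last vowel is 'o' (girraboh → girrabohir, wigok → wigokir, bumtoh → bumtohir) add -ir.
The other patterns: stems whose last vowel is 'i' add -ovi; stems whose last vowel is 'a' change the last vowel to 'o'; stems whose last vowel is 'u' add -im.
So nizsozos → nizsozosir.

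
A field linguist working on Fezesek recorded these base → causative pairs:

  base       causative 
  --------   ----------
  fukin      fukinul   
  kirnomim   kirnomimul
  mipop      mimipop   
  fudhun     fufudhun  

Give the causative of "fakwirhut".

fukin and fudhun both end in -n yet inflect differently (fukinul, fufudhun), so the final letter is not what conditions the rule; the last vowel is.
"fakwirhut" has last vowel 'u'. The one such stem in the data (fudhun → fufudhun) repeats the first consonant+vowel as a prefix (as does mipop), so the same rule applies.
So fakwirhut → fafakwirhut.

fafakwirhut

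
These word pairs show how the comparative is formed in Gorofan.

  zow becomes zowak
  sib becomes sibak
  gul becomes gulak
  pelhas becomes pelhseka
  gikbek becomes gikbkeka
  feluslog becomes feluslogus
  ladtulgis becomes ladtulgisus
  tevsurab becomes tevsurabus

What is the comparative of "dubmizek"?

dubmizekus

pelhas and ladtulgis both end in -s yet inflect differently (pelhseka, ladtulgisus), so the final letter is not what conditions the rule; the number of vowels is.
"dubmizek" has 3 vowels. The stems with 3 vowels (feluslog → feluslogus, ladtulgis → ladtulgisus, tevsurab → tevsurabus) add -us.
The other patterns: stems with 1 vowel add -ak; stems with 2 vowels delete the last vowel and add -eka.
So dubmizek → dubmizekus.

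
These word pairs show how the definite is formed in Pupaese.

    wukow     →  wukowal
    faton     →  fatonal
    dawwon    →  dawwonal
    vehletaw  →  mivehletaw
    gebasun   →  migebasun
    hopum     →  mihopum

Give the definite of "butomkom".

wukow and vehletaw both end in -w yet inflect differently (wukowal, mivehletaw), so the final letter is not what conditions the rule; the last vowel is.
"butomkom" has last vowel 'o'. The stems whose last vowel is 'o' (wukow → wukowal, faton → fatonal, dawwon → dawwonal) add -al.
The other pattern: stems whose last vowel is 'a' or 'u' add the prefix mi-.
So butomkom → butomkomal.

butomkomal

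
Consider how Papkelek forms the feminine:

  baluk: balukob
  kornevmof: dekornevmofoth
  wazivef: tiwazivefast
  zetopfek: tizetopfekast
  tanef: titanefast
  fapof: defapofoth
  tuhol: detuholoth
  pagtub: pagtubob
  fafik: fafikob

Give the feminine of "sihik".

sihikob

tanef and kornevmof both end in -f yet inflect differently (titanefast, dekornevmofoth), so the final letter is not what conditions the rule; the last vowel is.
"sihik" has last vowel 'i'. The one such stem in the data (fafik → fafikob) adds -ob, so the same rule applies.
The other patterns: stems whose last vowel is 'e' add ti- … -ast around the stem; stems whose last vowel is 'o' add de- … -oth around the stem.
So sihik → sihikob.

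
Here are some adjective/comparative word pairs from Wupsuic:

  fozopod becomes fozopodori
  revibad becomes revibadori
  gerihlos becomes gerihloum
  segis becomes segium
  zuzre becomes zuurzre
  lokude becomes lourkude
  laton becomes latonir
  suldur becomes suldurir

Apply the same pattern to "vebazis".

vebazium

fozopod and gerihlos both have last vowel 'o' yet inflect differently (fozopodori, gerihloum), so the last vowel is not what conditions the rule; the final letter is.
"vebazis" ends in -s. The stems ending in -s (gerihlos → gerihloum, segis → segium) drop the final letter and add -um.
So vebazis → vebazium.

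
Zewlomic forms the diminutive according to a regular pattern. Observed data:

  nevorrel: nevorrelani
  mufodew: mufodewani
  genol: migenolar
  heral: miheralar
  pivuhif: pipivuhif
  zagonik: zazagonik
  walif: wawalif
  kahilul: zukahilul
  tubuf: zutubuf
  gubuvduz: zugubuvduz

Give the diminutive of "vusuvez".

"vusuvez" has last vowel 'e'. The stems whose last vowel is 'e' (nevorrel → nevorrelani, mufodew → mufodewani) add -ani.
The other patterns: stems whose last vowel is 'a' or 'o' add mi- … -ar around the stem; stems whose last vowel is 'i' repeat the first consonant+vowel as a prefix; stems whose last vowel is 'u' add the prefix zu-.
So vusuvez → vusuvezani.

vusuvezani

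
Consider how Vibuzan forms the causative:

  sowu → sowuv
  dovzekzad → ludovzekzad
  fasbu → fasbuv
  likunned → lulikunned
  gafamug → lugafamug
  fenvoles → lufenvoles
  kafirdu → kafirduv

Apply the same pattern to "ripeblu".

"ripeblu" ends in a vowel. The stems ending in a vowel (sowu → sowuv, fasbu → fasbuv, kafirdu → kafirduv) drop the final letter and add -uv.
The other pattern: stems ending in a consonant add the prefix lu-.
So ripeblu → ripebluv.

ripebluv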